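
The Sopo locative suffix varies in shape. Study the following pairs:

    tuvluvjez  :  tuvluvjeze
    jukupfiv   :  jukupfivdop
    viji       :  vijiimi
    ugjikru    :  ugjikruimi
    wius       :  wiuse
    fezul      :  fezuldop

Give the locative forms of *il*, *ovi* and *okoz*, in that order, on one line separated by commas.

ildop, oviimi, okoze

The alternation tracks the final sound of the stem — -e when the stem ends in a sibilant (*tuvluvjez*, *wius*); -dop when the stem ends in a non-sibilant consonant (*jukupfiv*, *fezul*); -imi when the stem ends in a vowel (*viji*, *ugjikru*).
*il*: final sound = /l/, a non-sibilant consonant → -dop → *ildop*.
The final sound of *ovi* is /i/, which is a vowel, so the suffix is -imi, giving *oviimi*.
*okoz*: final sound = /z/, a sibilant → -e → *okoze*.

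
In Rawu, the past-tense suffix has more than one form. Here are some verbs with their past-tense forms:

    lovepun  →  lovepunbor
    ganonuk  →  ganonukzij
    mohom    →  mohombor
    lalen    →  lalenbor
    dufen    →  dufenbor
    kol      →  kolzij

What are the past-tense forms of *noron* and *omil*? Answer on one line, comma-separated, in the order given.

noronbor, omilzij

The pattern is nasality of the final consonant: -bor when the stem ends in a nasal (*lovepun*, *mohom*, *lalen*, *dufen*); -zij when the stem ends in a non-nasal consonant (*ganonuk*, *kol*).
The final consonant of *noron* is /n/, which is a nasal, so the suffix is -bor, giving *noronbor*.
*omil*: final consonant = /l/, non-nasal → -zij → *omilzij*.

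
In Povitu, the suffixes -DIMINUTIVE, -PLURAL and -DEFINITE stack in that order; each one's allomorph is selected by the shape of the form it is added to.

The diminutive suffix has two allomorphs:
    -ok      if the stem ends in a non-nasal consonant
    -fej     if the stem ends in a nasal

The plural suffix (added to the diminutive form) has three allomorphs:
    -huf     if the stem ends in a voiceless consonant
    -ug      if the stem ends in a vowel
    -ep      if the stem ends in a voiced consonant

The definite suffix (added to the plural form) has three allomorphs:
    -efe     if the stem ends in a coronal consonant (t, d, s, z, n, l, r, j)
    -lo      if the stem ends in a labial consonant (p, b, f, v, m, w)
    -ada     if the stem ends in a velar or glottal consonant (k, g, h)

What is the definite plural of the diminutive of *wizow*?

wizowokhuflo

Since the final consonant of *wizow* is /w/ (non-nasal), it takes -ok, giving *wizowok*.
Since the final sound of the diminutive form *wizowok* is /k/ (a voiceless consonant), it takes -huf, giving *wizowokhuf*.
Since the final consonant of the plural form *wizowokhuf* is /f/ (labial), it takes -lo, giving *wizowokhuflo*.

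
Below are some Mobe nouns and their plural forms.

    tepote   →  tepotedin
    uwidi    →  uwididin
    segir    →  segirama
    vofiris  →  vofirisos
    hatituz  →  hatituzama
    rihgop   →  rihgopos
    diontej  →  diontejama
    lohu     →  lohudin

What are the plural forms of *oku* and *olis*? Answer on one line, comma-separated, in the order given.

The pattern is voicing of the final sound: -os when the stem ends in a voiceless consonant (*vofiris*, *rihgop*); -ama when the stem ends in a voiced consonant (*segir*, *hatituz*, *diontej*); -din when the stem ends in a vowel (*tepote*, *uwidi*, *lohu*).
*oku* — final sound /u/ (a vowel) → -din → *okudin*.
*olis* — final sound /s/ (a voiceless consonant) → -os → *olisos*.

okudin, olisos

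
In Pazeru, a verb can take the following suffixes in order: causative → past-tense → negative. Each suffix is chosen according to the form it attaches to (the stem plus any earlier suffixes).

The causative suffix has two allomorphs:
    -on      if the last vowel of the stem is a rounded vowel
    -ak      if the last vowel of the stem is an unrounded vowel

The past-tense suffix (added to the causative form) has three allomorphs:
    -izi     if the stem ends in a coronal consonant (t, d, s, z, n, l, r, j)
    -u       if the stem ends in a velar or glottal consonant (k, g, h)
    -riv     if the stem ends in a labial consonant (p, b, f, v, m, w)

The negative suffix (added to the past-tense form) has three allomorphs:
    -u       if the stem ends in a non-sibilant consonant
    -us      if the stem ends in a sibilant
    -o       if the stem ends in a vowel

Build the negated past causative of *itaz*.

itazakuo

*itaz* — last vowel /a/ (an unrounded vowel) → -ak → *itazak*.
Since the final consonant of the causative form *itazak* is /k/ (velar/glottal), it takes -u, giving *itazaku*.
The past-tense form *itazaku* — final sound /u/ (a vowel) → -o → *itazakuo*.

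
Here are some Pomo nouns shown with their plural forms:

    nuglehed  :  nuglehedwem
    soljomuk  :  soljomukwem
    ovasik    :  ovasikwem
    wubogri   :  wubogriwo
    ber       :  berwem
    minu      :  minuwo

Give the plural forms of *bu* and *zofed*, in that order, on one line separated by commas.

buwo, zofedwem

Looking at the final sound of each stem: -wem when the stem ends in a consonant (*nuglehed*, *soljomuk*, *ovasik*, *ber*); -wo when the stem ends in a vowel (*wubogri*, *minu*).
Since the final sound of *bu* is /u/ (a vowel), it takes -wo, giving *buwo*.
Since the final sound of *zofed* is /d/ (a consonant), it takes -wem, giving *zofedwem*.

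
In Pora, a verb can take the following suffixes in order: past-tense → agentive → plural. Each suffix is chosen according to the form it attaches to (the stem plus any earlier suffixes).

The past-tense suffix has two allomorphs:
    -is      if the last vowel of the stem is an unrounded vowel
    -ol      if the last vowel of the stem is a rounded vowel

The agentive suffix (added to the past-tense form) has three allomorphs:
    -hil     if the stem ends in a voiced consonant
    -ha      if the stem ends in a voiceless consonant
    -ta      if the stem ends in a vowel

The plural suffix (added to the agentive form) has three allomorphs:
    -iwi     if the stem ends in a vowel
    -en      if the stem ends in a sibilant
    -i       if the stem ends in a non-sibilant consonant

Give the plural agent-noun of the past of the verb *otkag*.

otkagishaiwi

Since the last vowel of *otkag* is /a/ (an unrounded vowel), it takes -is, giving *otkagis*.
The past-tense form *otkagis*: final sound = /s/, a voiceless consonant → -ha → *otkagisha*.
The agentive form *otkagisha*: final sound = /a/, a vowel → -iwi → *otkagishaiwi*.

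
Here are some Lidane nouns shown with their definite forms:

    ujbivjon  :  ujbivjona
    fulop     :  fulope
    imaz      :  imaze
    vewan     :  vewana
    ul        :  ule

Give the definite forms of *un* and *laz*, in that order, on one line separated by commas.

una, laze

The alternation tracks the final consonant of the stem — -a when the stem ends in a nasal (*ujbivjon*, *vewan*); -e when the stem ends in a non-nasal consonant (*fulop*, *imaz*, *ul*).
*un* — final consonant /n/ (a nasal) → -a → *una*.
The final consonant of *laz* is /z/, which is non-nasal, so the suffix is -e, giving *laze*.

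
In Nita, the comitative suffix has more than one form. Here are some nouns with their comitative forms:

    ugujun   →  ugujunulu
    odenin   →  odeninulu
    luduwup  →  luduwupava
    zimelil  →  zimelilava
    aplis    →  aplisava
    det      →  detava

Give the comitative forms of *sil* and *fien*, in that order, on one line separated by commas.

The pattern is nasality of the final consonant: -ulu when the stem ends in a nasal (*ugujun*, *odenin*); -ava when the stem ends in a non-nasal consonant (*luduwup*, *zimelil*, *aplis*, *det*).
The final consonant of *sil* is /l/, which is non-nasal, so the suffix is -ava, giving *silava*.
The final consonant of *fien* is /n/, which is a nasal, so the suffix is -ulu, giving *fienulu*.

silava, fienulu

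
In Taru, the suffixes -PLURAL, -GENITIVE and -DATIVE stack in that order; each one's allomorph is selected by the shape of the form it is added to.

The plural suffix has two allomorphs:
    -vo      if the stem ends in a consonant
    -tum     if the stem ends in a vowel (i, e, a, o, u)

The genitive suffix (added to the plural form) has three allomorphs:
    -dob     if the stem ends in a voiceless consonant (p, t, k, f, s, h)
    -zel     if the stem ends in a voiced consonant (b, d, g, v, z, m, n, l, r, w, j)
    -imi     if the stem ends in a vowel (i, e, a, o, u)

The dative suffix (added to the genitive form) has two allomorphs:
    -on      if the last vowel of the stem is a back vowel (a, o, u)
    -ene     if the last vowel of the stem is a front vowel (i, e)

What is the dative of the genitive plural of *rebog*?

rebogvoimiene

The final sound of *rebog* is /g/, which is a consonant, so the plural suffix is -vo, giving *rebogvo*.
The final sound of the plural form *rebogvo* is /o/, which is a vowel, so the genitive suffix is -imi, giving *rebogvoimi*.
The last vowel of the genitive form *rebogvoimi* is /i/, which is a front vowel, so the dative suffix is -ene, giving *rebogvoimiene*.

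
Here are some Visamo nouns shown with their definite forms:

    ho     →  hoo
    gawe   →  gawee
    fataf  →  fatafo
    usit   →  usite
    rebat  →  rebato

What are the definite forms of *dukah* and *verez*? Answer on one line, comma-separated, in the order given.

The alternation tracks the last vowel of the stem — -e when the last vowel of the stem is a front vowel (*gawe*, *usit*); -o when the last vowel of the stem is a back vowel (*ho*, *fataf*, *rebat*).
*dukah*: last vowel = /a/, a back vowel → -o → *dukaho*.
*verez* — last vowel /e/ (a front vowel) → -e → *vereze*.

dukaho, vereze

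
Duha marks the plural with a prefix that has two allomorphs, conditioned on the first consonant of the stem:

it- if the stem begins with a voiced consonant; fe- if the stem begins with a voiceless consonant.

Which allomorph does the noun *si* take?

fe-

*si* — first consonant /s/ (voiceless) → fe-.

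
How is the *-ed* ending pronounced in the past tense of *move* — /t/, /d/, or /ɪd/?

/d/

The stem *move* ends in a voiced sound other than /d/.
The -ed suffix is realized as /ɪd/ after /t, d/; as /t/ after other voiceless consonants; and as /d/ after other voiced sounds.
So -ed on *move* is pronounced /d/.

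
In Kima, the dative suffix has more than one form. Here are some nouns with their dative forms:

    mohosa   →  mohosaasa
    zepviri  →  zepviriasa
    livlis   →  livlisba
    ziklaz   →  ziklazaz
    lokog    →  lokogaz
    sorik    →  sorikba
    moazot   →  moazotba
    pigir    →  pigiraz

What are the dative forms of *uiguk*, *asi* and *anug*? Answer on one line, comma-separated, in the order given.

Looking at the final sound of each stem: -ba when the stem ends in a voiceless consonant (*livlis*, *sorik*, *moazot*); -az when the stem ends in a voiced consonant (*ziklaz*, *lokog*, *pigir*); -asa when the stem ends in a vowel (*mohosa*, *zepviri*).
Since the final sound of *uiguk* is /k/ (a voiceless consonant), it takes -ba, giving *uigukba*.
The final sound of *asi* is /i/, which is a vowel, so the suffix is -asa, giving *asiasa*.
The final sound of *anug* is /g/, which is a voiced consonant, so the suffix is -az, giving *anugaz*.

uigukba, asiasa, anugaz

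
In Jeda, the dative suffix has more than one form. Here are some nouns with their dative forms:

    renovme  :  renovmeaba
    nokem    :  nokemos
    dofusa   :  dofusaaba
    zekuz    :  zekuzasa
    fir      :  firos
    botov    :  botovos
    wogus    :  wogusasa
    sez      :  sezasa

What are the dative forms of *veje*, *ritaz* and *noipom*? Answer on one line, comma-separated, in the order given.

vejeaba, ritazasa, noipomos

The suffix is conditioned by the final sound: -asa when the stem ends in a sibilant (*zekuz*, *wogus*, *sez*); -os when the stem ends in a non-sibilant consonant (*nokem*, *fir*, *botov*); -aba when the stem ends in a vowel (*renovme*, *dofusa*).
Since the final sound of *veje* is /e/ (a vowel), it takes -aba, giving *vejeaba*.
The final sound of *ritaz* is /z/, which is a sibilant, so the suffix is -asa, giving *ritazasa*.
*noipom* — final sound /m/ (a non-sibilant consonant) → -os → *noipomos*.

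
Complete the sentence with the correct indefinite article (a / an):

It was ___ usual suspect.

a

The indefinite article is chosen by the initial *sound* of the following word, not its spelling.
*usual* begins with the sound /juː/ (u pronounced /juː/) — a consonant sound.
So the article is *a*: It was a usual suspect.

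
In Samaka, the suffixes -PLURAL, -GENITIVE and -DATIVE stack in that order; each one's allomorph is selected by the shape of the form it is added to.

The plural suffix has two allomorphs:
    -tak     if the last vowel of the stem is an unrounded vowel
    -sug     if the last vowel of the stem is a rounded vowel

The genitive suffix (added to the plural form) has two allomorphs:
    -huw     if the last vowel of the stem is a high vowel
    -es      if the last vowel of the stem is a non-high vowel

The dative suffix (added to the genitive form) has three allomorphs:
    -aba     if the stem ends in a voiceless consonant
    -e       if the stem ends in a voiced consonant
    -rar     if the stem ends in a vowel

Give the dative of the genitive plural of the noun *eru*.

erusughuwe

*eru*: last vowel = /u/, a rounded vowel → -sug → *erusug*.
Since the last vowel of the plural form *erusug* is /u/ (a high vowel), it takes -huw, giving *erusughuw*.
Since the final sound of the genitive form *erusughuw* is /w/ (a voiced consonant), it takes -e, giving *erusughuwe*.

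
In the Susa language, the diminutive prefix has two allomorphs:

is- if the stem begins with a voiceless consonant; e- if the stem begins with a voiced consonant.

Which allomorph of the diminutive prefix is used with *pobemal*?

is-

Since the first consonant of *pobemal* is /p/ (voiceless), it takes is-.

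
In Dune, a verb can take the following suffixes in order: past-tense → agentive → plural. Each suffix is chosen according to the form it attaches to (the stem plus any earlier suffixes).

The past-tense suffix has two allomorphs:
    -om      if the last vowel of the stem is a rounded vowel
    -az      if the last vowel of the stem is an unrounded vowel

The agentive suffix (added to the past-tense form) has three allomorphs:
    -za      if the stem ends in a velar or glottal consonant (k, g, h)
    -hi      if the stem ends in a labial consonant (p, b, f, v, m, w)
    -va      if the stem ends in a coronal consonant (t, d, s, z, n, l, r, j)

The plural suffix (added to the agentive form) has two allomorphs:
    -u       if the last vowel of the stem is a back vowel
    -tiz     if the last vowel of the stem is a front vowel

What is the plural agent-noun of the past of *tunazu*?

The last vowel of *tunazu* is /u/, which is a rounded vowel, so the past-tense suffix is -om, giving *tunazuom*.
The past-tense form *tunazuom* — final consonant /m/ (labial) → -hi → *tunazuomhi*.
The agentive form *tunazuomhi*: last vowel = /i/, a front vowel → -tiz → *tunazuomhitiz*.

tunazuomhitiz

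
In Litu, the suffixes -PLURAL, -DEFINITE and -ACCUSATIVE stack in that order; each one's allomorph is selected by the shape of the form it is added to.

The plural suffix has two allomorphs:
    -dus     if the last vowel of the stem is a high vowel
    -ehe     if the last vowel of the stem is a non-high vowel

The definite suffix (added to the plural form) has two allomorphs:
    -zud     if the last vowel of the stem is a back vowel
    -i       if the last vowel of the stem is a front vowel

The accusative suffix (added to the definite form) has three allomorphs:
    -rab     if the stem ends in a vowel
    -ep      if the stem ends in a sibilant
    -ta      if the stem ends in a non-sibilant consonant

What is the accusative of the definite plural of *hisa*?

Since the last vowel of *hisa* is /a/ (a non-high vowel), it takes -ehe, giving *hisaehe*.
The last vowel of the plural form *hisaehe* is /e/, which is a front vowel, so the definite suffix is -i, giving *hisaehei*.
The final sound of the definite form *hisaehei* is /i/, which is a vowel, so the accusative suffix is -rab, giving *hisaeheirab*.

hisaeheirab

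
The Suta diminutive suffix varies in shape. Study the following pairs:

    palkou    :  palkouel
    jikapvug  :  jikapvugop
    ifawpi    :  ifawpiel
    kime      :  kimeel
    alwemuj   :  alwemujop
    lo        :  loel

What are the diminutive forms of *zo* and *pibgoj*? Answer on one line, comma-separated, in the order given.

zoel, pibgojop

The alternation tracks the final sound of the stem — -op when the stem ends in a consonant (*jikapvug*, *alwemuj*); -el when the stem ends in a vowel (*palkou*, *ifawpi*, *kime*, *lo*).
The final sound of *zo* is /o/, which is a vowel, so the suffix is -el, giving *zoel*.
*pibgoj*: final sound = /j/, a consonant → -op → *pibgojop*.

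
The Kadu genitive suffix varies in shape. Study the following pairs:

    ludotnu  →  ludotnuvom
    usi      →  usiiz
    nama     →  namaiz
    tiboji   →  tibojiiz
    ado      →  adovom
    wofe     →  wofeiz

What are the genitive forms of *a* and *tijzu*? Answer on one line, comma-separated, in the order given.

The alternation tracks the last vowel of the stem — -vom when the last vowel of the stem is a rounded vowel (*ludotnu*, *ado*); -iz when the last vowel of the stem is an unrounded vowel (*usi*, *nama*, *tiboji*, *wofe*).
*a*: last vowel = /a/, an unrounded vowel → -iz → *aiz*.
*tijzu*: last vowel = /u/, a rounded vowel → -vom → *tijzuvom*.

aiz, tijzuvom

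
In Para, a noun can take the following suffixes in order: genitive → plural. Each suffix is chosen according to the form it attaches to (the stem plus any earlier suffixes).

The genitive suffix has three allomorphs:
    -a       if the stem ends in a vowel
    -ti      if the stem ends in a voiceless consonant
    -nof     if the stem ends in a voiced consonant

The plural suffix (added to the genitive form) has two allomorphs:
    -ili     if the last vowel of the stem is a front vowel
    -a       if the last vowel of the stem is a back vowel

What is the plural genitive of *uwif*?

*uwif* — final sound /f/ (a voiceless consonant) → -ti → *uwifti*.
Since the last vowel of the genitive form *uwifti* is /i/ (a front vowel), it takes -ili, giving *uwiftiili*.

uwiftiili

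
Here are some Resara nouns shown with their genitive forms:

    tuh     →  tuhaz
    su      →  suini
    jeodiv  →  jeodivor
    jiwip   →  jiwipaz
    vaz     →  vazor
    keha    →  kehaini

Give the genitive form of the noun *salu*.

saluini

The alternation tracks the final sound of the stem — -az when the stem ends in a voiceless consonant (*tuh*, *jiwip*); -or when the stem ends in a voiced consonant (*jeodiv*, *vaz*); -ini when the stem ends in a vowel (*su*, *keha*).
*salu* — final sound /u/ (a vowel) → -ini → *saluini*.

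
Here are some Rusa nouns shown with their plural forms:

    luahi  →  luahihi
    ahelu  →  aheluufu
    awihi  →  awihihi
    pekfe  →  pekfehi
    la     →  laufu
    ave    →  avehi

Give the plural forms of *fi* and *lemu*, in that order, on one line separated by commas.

Looking at the last vowel of each stem: -hi when the last vowel of the stem is a front vowel (*luahi*, *awihi*, *pekfe*, *ave*); -ufu when the last vowel of the stem is a back vowel (*ahelu*, *la*).
The last vowel of *fi* is /i/, which is a front vowel, so the suffix is -hi, giving *fihi*.
*lemu* — last vowel /u/ (a back vowel) → -ufu → *lemuufu*.

fihi, lemuufu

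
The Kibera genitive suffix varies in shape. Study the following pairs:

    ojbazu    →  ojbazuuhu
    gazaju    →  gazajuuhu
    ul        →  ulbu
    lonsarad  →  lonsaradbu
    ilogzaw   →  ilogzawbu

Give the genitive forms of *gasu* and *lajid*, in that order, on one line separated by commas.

Looking at the final sound of each stem: -bu when the stem ends in a consonant (*ul*, *lonsarad*, *ilogzaw*); -uhu when the stem ends in a vowel (*ojbazu*, *gazaju*).
The final sound of *gasu* is /u/, which is a vowel, so the suffix is -uhu, giving *gasuuhu*.
*lajid* — final sound /d/ (a consonant) → -bu → *lajidbu*.

gasuuhu, lajidbu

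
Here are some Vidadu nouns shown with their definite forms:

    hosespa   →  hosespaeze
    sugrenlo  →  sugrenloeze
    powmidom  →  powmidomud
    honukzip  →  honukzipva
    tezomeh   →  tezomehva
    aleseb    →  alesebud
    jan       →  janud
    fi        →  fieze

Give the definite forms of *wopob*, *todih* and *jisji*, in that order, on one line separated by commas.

wopobud, todihva, jisjieze

The suffix is conditioned by the final sound: -va when the stem ends in a voiceless consonant (*honukzip*, *tezomeh*); -ud when the stem ends in a voiced consonant (*powmidom*, *aleseb*, *jan*); -eze when the stem ends in a vowel (*hosespa*, *sugrenlo*, *fi*).
*wopob* — final sound /b/ (a voiced consonant) → -ud → *wopobud*.
*todih*: final sound = /h/, a voiceless consonant → -va → *todihva*.
Since the final sound of *jisji* is /i/ (a vowel), it takes -eze, giving *jisjieze*.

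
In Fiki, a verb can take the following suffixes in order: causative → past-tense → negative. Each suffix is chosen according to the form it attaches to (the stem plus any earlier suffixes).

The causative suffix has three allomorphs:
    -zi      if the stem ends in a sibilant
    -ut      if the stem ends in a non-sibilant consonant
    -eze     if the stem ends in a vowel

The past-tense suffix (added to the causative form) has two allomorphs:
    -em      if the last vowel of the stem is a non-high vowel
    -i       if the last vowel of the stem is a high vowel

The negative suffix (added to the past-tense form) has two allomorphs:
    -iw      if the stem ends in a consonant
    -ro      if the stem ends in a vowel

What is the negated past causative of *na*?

The final sound of *na* is /a/, which is a vowel, so the causative suffix is -eze, giving *naeze*.
The causative form *naeze* — last vowel /e/ (a non-high vowel) → -em → *naezeem*.
The final sound of the past-tense form *naezeem* is /m/, which is a consonant, so the negative suffix is -iw, giving *naezeemiw*.

naezeemiw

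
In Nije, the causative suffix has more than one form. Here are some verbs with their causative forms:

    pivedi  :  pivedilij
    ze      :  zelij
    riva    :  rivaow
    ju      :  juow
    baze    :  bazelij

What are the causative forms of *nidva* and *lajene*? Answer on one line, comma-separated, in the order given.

nidvaow, lajenelij

The suffix is conditioned by the last vowel: -lij when the last vowel of the stem is a front vowel (*pivedi*, *ze*, *baze*); -ow when the last vowel of the stem is a back vowel (*riva*, *ju*).
The last vowel of *nidva* is /a/, which is a back vowel, so the suffix is -ow, giving *nidvaow*.
*lajene* — last vowel /e/ (a front vowel) → -lij → *lajenelij*.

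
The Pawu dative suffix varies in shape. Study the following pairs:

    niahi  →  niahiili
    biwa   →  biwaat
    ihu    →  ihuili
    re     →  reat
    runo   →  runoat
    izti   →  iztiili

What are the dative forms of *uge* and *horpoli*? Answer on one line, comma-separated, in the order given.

ugeat, horpoliili

The suffix is conditioned by the last vowel: -ili when the last vowel of the stem is a high vowel (*niahi*, *ihu*, *izti*); -at when the last vowel of the stem is a non-high vowel (*biwa*, *re*, *runo*).
The last vowel of *uge* is /e/, which is a non-high vowel, so the suffix is -at, giving *ugeat*.
Since the last vowel of *horpoli* is /i/ (a high vowel), it takes -ili, giving *horpoliili*.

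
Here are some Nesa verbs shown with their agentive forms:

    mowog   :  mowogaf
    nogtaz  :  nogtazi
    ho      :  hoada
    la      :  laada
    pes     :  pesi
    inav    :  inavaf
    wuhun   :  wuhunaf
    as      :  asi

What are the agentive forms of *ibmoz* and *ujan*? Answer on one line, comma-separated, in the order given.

ibmozi, ujanaf

The pattern is sibilance of the final sound: -i when the stem ends in a sibilant (*nogtaz*, *pes*, *as*); -af when the stem ends in a non-sibilant consonant (*mowog*, *inav*, *wuhun*); -ada when the stem ends in a vowel (*ho*, *la*).
Since the final sound of *ibmoz* is /z/ (a sibilant), it takes -i, giving *ibmozi*.
Since the final sound of *ujan* is /n/ (a non-sibilant consonant), it takes -af, giving *ujanaf*.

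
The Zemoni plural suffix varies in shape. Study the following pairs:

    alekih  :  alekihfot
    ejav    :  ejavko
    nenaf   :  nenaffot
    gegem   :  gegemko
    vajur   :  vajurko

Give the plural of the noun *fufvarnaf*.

fufvarnaffot

Looking at the final consonant of each stem: -fot when the stem ends in a voiceless consonant (*alekih*, *nenaf*); -ko when the stem ends in a voiced consonant (*ejav*, *gegem*, *vajur*).
*fufvarnaf*: final consonant = /f/, voiceless → -fot → *fufvarnaffot*.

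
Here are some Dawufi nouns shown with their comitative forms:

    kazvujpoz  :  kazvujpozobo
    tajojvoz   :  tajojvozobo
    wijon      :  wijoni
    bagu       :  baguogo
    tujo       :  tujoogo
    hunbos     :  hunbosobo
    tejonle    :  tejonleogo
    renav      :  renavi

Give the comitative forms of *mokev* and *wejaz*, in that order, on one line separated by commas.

mokevi, wejazobo

The pattern is sibilance of the final sound: -obo when the stem ends in a sibilant (*kazvujpoz*, *tajojvoz*, *hunbos*); -i when the stem ends in a non-sibilant consonant (*wijon*, *renav*); -ogo when the stem ends in a vowel (*bagu*, *tujo*, *tejonle*).
Since the final sound of *mokev* is /v/ (a non-sibilant consonant), it takes -i, giving *mokevi*.
The final sound of *wejaz* is /z/, which is a sibilant, so the suffix is -obo, giving *wejazobo*.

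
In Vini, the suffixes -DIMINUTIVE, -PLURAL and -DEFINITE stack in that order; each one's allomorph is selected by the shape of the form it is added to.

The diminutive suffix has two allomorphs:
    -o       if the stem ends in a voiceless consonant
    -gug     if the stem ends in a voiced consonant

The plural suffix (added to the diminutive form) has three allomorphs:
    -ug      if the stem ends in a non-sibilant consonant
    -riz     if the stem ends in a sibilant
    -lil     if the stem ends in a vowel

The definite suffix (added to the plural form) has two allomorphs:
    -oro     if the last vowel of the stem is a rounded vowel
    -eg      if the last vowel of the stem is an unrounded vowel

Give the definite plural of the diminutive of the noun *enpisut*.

Since the final consonant of *enpisut* is /t/ (voiceless), it takes -o, giving *enpisuto*.
The final sound of the diminutive form *enpisuto* is /o/, which is a vowel, so the plural suffix is -lil, giving *enpisutolil*.
The last vowel of the plural form *enpisutolil* is /i/, which is an unrounded vowel, so the definite suffix is -eg, giving *enpisutolileg*.

enpisutolileg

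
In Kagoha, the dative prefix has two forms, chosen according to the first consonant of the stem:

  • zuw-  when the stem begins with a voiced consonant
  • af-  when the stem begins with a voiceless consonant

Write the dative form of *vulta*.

zuwvulta

Since the first consonant of *vulta* is /v/ (voiced), it takes zuw-, giving *zuwvulta*.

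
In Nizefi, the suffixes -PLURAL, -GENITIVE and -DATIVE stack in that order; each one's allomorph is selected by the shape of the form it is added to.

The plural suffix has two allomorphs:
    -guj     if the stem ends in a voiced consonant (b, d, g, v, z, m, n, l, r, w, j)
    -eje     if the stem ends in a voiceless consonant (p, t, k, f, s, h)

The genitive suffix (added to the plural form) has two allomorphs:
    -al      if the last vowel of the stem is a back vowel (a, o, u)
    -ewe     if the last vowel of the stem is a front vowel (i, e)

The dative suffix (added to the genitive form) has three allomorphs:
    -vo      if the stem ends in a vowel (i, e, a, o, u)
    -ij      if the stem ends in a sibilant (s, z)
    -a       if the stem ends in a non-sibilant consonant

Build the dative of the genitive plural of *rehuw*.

rehuwgujala

*rehuw* — final consonant /w/ (voiced) → -guj → *rehuwguj*.
The last vowel of the plural form *rehuwguj* is /u/, which is a back vowel, so the genitive suffix is -al, giving *rehuwgujal*.
Since the final sound of the genitive form *rehuwgujal* is /l/ (a non-sibilant consonant), it takes -a, giving *rehuwgujala*.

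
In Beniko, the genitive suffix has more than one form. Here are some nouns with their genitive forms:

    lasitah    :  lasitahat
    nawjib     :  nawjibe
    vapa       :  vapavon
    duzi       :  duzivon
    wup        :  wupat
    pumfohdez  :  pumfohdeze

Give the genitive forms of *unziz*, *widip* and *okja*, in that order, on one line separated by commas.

The alternation tracks the final sound of the stem — -at when the stem ends in a voiceless consonant (*lasitah*, *wup*); -e when the stem ends in a voiced consonant (*nawjib*, *pumfohdez*); -von when the stem ends in a vowel (*vapa*, *duzi*).
*unziz*: final sound = /z/, a voiced consonant → -e → *unzize*.
Since the final sound of *widip* is /p/ (a voiceless consonant), it takes -at, giving *widipat*.
*okja* — final sound /a/ (a vowel) → -von → *okjavon*.

unzize, widipat, okjavon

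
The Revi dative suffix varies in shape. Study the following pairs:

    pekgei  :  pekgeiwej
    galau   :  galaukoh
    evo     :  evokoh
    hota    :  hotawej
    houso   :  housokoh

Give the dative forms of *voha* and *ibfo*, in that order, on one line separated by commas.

The alternation tracks the last vowel of the stem — -koh when the last vowel of the stem is a rounded vowel (*galau*, *evo*, *houso*); -wej when the last vowel of the stem is an unrounded vowel (*pekgei*, *hota*).
The last vowel of *voha* is /a/, which is an unrounded vowel, so the suffix is -wej, giving *vohawej*.
Since the last vowel of *ibfo* is /o/ (a rounded vowel), it takes -koh, giving *ibfokoh*.

vohawej, ibfokoh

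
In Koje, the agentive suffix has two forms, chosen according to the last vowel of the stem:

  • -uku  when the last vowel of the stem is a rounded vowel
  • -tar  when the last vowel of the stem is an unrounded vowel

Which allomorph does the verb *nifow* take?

-uku

*nifow* — last vowel /o/ (a rounded vowel) → -uku.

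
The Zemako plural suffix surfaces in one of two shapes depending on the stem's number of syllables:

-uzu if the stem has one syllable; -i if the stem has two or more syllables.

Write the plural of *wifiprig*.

wifiprigi

*wifiprig* (3 syllables) → -i → *wifiprigi*.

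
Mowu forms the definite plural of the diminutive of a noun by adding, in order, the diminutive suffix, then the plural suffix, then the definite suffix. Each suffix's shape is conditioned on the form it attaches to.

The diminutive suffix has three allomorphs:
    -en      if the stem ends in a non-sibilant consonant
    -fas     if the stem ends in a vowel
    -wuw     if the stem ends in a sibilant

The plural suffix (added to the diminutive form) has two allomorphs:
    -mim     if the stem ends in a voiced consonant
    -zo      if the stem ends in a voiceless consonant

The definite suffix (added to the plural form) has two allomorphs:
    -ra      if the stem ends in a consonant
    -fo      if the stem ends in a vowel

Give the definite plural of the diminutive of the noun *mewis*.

The final sound of *mewis* is /s/, which is a sibilant, so the diminutive suffix is -wuw, giving *mewiswuw*.
The final consonant of the diminutive form *mewiswuw* is /w/, which is voiced, so the plural suffix is -mim, giving *mewiswuwmim*.
The final sound of the plural form *mewiswuwmim* is /m/, which is a consonant, so the definite suffix is -ra, giving *mewiswuwmimra*.

mewiswuwmimra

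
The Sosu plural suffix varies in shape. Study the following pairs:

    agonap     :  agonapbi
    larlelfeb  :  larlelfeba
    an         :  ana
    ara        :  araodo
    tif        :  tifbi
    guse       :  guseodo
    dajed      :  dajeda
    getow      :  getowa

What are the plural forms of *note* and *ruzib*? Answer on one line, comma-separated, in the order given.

The suffix is conditioned by the final sound: -bi when the stem ends in a voiceless consonant (*agonap*, *tif*); -a when the stem ends in a voiced consonant (*larlelfeb*, *an*, *dajed*, *getow*); -odo when the stem ends in a vowel (*ara*, *guse*).
*note*: final sound = /e/, a vowel → -odo → *noteodo*.
The final sound of *ruzib* is /b/, which is a voiced consonant, so the suffix is -a, giving *ruziba*.

noteodo, ruziba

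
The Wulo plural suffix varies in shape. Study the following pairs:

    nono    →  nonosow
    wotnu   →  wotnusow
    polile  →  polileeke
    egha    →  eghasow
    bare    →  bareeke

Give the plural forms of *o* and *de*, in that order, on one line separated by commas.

The alternation tracks the last vowel of the stem — -eke when the last vowel of the stem is a front vowel (*polile*, *bare*); -sow when the last vowel of the stem is a back vowel (*nono*, *wotnu*, *egha*).
*o*: last vowel = /o/, a back vowel → -sow → *osow*.
*de*: last vowel = /e/, a front vowel → -eke → *deeke*.

osow, deeke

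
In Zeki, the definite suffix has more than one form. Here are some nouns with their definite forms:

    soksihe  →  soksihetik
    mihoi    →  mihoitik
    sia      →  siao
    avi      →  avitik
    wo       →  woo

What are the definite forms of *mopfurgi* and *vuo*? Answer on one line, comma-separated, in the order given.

mopfurgitik, vuoo

The alternation tracks the last vowel of the stem — -tik when the last vowel of the stem is a front vowel (*soksihe*, *mihoi*, *avi*); -o when the last vowel of the stem is a back vowel (*sia*, *wo*).
*mopfurgi* — last vowel /i/ (a front vowel) → -tik → *mopfurgitik*.
Since the last vowel of *vuo* is /o/ (a back vowel), it takes -o, giving *vuoo*.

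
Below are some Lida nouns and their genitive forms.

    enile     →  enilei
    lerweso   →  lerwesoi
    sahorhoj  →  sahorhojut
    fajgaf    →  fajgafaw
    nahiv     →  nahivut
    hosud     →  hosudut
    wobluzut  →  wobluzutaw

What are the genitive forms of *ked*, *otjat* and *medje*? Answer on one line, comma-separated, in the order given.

The suffix is conditioned by the final sound: -aw when the stem ends in a voiceless consonant (*fajgaf*, *wobluzut*); -ut when the stem ends in a voiced consonant (*sahorhoj*, *nahiv*, *hosud*); -i when the stem ends in a vowel (*enile*, *lerweso*).
The final sound of *ked* is /d/, which is a voiced consonant, so the suffix is -ut, giving *kedut*.
*otjat* — final sound /t/ (a voiceless consonant) → -aw → *otjataw*.
*medje*: final sound = /e/, a vowel → -i → *medjei*.

kedut, otjataw, medjei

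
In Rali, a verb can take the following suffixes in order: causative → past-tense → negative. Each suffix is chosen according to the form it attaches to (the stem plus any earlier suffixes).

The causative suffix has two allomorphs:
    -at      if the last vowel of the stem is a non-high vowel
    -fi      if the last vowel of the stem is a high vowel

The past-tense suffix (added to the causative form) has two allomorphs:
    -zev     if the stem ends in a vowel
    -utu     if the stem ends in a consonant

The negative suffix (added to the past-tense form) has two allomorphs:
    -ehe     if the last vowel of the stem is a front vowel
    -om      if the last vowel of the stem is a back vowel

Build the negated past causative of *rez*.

rezatutuom

*rez*: last vowel = /e/, a non-high vowel → -at → *rezat*.
The causative form *rezat*: final sound = /t/, a consonant → -utu → *rezatutu*.
The past-tense form *rezatutu*: last vowel = /u/, a back vowel → -om → *rezatutuom*.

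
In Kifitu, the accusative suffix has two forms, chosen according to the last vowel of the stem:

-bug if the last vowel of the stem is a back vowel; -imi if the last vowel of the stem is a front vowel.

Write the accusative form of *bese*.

*bese* — last vowel /e/ (a front vowel) → -imi → *beseimi*.

beseimi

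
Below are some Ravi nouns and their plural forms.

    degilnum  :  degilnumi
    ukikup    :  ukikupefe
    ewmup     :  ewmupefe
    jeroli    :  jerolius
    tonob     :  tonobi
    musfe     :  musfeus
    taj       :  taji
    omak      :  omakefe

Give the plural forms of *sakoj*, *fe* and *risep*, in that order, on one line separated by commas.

The pattern is voicing of the final sound: -efe when the stem ends in a voiceless consonant (*ukikup*, *ewmup*, *omak*); -i when the stem ends in a voiced consonant (*degilnum*, *tonob*, *taj*); -us when the stem ends in a vowel (*jeroli*, *musfe*).
The final sound of *sakoj* is /j/, which is a voiced consonant, so the suffix is -i, giving *sakoji*.
Since the final sound of *fe* is /e/ (a vowel), it takes -us, giving *feus*.
The final sound of *risep* is /p/, which is a voiceless consonant, so the suffix is -efe, giving *risepefe*.

sakoji, feus, risepefe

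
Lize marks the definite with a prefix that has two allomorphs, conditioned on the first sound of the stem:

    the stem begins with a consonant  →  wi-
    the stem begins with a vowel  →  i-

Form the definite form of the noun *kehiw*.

Since the first sound of *kehiw* is /k/ (a consonant), it takes wi-, giving *wikehiw*.

wikehiw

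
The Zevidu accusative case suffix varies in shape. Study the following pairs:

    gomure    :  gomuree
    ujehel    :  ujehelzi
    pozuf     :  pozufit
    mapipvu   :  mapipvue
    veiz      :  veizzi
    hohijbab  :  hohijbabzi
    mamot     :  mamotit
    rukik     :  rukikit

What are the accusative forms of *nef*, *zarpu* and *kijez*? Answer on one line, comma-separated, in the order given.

nefit, zarpue, kijezzi

The pattern is voicing of the final sound: -it when the stem ends in a voiceless consonant (*pozuf*, *mamot*, *rukik*); -zi when the stem ends in a voiced consonant (*ujehel*, *veiz*, *hohijbab*); -e when the stem ends in a vowel (*gomure*, *mapipvu*).
*nef*: final sound = /f/, a voiceless consonant → -it → *nefit*.
*zarpu*: final sound = /u/, a vowel → -e → *zarpue*.
*kijez*: final sound = /z/, a voiced consonant → -zi → *kijezzi*.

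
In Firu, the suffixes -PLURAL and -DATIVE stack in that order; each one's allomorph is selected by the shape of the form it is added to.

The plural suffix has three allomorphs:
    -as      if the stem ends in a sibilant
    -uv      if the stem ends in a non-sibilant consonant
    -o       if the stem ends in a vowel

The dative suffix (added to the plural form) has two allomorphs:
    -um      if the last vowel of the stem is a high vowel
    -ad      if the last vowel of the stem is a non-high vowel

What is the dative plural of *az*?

The final sound of *az* is /z/, which is a sibilant, so the plural suffix is -as, giving *azas*.
Since the last vowel of the plural form *azas* is /a/ (a non-high vowel), it takes -ad, giving *azasad*.

azasad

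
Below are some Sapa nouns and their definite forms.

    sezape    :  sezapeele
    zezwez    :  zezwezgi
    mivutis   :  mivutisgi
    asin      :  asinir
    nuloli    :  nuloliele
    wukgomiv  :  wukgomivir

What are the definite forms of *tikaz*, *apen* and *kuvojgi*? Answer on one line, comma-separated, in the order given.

tikazgi, apenir, kuvojgiele

The suffix is conditioned by the final sound: -gi when the stem ends in a sibilant (*zezwez*, *mivutis*); -ir when the stem ends in a non-sibilant consonant (*asin*, *wukgomiv*); -ele when the stem ends in a vowel (*sezape*, *nuloli*).
*tikaz* — final sound /z/ (a sibilant) → -gi → *tikazgi*.
*apen* — final sound /n/ (a non-sibilant consonant) → -ir → *apenir*.
The final sound of *kuvojgi* is /i/, which is a vowel, so the suffix is -ele, giving *kuvojgiele*.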